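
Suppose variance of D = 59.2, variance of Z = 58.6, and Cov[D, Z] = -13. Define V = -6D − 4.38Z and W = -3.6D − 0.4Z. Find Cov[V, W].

Cov[V, W] = 1145.2032

By bilinearity, Cov[V, W] = ac·variance of D + bd·variance of Z + (ad+bc)·Cov[D, Z], with a=-6, b=-4.38, c=-3.6, d=-0.4.
ac·variance of D = (-6)·(-3.6)·59.2 = 1278.72
bd·variance of Z = (-4.38)·(-0.4)·58.6 = 102.6672
(ad+bc)·Cov[D, Z] = (18.168)·(-13) = -236.184
Cov[V, W] = 1278.72 + 102.6672 + (-236.184) = 1145.2032.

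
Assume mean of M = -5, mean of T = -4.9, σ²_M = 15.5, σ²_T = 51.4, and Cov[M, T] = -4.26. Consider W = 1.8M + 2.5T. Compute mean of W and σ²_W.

mean of W = 1.8·mean of M + 2.5·mean of T = 1.8·(-5) + 2.5·(-4.9) = -21.25.
σ²_W = a²·σ²_M + b²·σ²_T + 2ab·Cov[M, T] with a = 1.8, b = 2.5.
= 1.8²·15.5 + 2.5²·51.4 + 2·1.8·2.5·(-4.26)
= 50.22 + 321.25 + (-38.34) = 333.13.

mean of W = -21.25, σ²_W = 333.13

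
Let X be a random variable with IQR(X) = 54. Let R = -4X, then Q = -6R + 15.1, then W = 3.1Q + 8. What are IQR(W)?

IQR(R) = |-4|·54 = 216.
IQR(Q) = |-6|·216 = 1296.
IQR(W) = |3.1|·1296 = 4017.6.

IQR(W) = 4017.6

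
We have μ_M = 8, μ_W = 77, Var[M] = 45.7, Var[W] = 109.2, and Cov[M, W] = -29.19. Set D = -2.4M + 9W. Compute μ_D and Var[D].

μ_D = 673.8, Var[D] = 10369.44

μ_D = (-2.4)·μ_M + 9·μ_W = (-2.4)·8 + 9·77 = 673.8.
Var[D] = a²·Var[M] + b²·Var[W] + 2ab·Cov[M, W] with a = -2.4, b = 9.
= (-2.4)²·45.7 + 9²·109.2 + 2·(-2.4)·9·(-29.19)
= 263.232 + 8845.2 + 1261.008 = 10369.44.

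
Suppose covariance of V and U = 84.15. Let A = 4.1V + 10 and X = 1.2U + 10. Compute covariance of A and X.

covariance of A and X = a·c·covariance of V and U = 4.1·1.2·84.15 = 414.018. Additive constants drop out.

covariance of A and X = 414.018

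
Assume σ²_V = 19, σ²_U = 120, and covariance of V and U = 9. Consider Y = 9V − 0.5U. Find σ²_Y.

σ²_Y = 1488

σ²_Y = a²·σ²_V + b²·σ²_U + 2ab·covariance of V and U with a = 9, b = -0.5.
= 9²·19 + (-0.5)²·120 + 2·9·(-0.5)·9
= 1539 + 30 + (-81) = 1488.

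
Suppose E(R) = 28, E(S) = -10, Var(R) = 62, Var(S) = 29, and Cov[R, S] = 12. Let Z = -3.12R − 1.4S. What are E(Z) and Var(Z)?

E(Z) = (-3.12)·E(R) + (-1.4)·E(S) = (-3.12)·28 + (-1.4)·(-10) = -73.36.
Var(Z) = a²·Var(R) + b²·Var(S) + 2ab·Cov[R, S] with a = -3.12, b = -1.4.
= (-3.12)²·62 + (-1.4)²·29 + 2·(-3.12)·(-1.4)·12
= 603.5328 + 56.84 + 104.832 = 765.2048.

E(Z) = -73.36, Var(Z) = 765.2048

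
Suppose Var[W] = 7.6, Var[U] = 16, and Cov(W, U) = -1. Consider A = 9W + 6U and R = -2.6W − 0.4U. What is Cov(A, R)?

Cov(A, R) = -197.04

By bilinearity, Cov(A, R) = ac·Var[W] + bd·Var[U] + (ad+bc)·Cov(W, U), with a=9, b=6, c=-2.6, d=-0.4.
ac·Var[W] = 9·(-2.6)·7.6 = -177.84
bd·Var[U] = 6·(-0.4)·16 = -38.4
(ad+bc)·Cov(W, U) = (-19.2)·(-1) = 19.2
Cov(A, R) = -177.84 + (-38.4) + 19.2 = -197.04.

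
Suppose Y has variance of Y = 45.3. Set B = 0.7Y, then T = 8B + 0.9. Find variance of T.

variance of B = 0.7²·45.3 = 22.197.
variance of T = 8²·22.197 = 1420.608.

variance of T = 1420.608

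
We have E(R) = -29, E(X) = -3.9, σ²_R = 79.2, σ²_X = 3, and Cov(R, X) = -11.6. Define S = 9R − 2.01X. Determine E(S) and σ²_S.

E(S) = 9·E(R) + (-2.01)·E(X) = 9·(-29) + (-2.01)·(-3.9) = -253.161.
σ²_S = a²·σ²_R + b²·σ²_X + 2ab·Cov(R, X) with a = 9, b = -2.01.
= 9²·79.2 + (-2.01)²·3 + 2·9·(-2.01)·(-11.6)
= 6415.2 + 12.1203 + 419.688 = 6847.0083.

E(S) = -253.161, σ²_S = 6847.0083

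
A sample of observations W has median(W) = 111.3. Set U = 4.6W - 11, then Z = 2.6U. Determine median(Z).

median(U) = 4.6·111.3 + (-11) = 500.98.
median(Z) = 2.6·500.98 = 1302.548.

median(Z) = 1302.548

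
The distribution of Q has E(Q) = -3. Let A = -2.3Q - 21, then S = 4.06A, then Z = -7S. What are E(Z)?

E(Z) = 400.722

E(A) = (-2.3)·(-3) + (-21) = -14.1.
E(S) = 4.06·(-14.1) = -57.246.
E(Z) = (-7)·(-57.246) = 400.722.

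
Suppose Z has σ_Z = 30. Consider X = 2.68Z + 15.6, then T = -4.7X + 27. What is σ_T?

σ_X = |2.68|·30 = 80.4.
σ_T = |-4.7|·80.4 = 377.88.

σ_T = 377.88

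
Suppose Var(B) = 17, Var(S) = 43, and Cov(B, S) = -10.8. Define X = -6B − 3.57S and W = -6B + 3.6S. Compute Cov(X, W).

Cov(X, W) = 61.308

By bilinearity, Cov(X, W) = ac·Var(B) + bd·Var(S) + (ad+bc)·Cov(B, S), with a=-6, b=-3.57, c=-6, d=3.6.
ac·Var(B) = (-6)·(-6)·17 = 612
bd·Var(S) = (-3.57)·3.6·43 = -552.636
(ad+bc)·Cov(B, S) = (-0.18)·(-10.8) = 1.944
Cov(X, W) = 612 + (-552.636) + 1.944 = 61.308.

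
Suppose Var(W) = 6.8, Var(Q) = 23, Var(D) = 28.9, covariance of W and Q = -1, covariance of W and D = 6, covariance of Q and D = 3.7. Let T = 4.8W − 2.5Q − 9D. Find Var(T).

Var(T) = 2313.422

Var(T) = a²·Var(W) + b²·Var(Q) + c²·Var(D) + 2ab·covariance of W and Q + 2ac·covariance of W and D + 2bc·covariance of Q and D, with a = 4.8, b = -2.5, c = -9.
= 156.672 + 143.75 + 2340.9 + 24 + (-518.4) + 166.5
= 2313.422.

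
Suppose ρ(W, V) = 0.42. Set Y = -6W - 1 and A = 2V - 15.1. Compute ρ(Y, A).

ρ(Y, A) = -0.42

Linear rescalings preserve |correlation|; the slopes -6 and 2 have opposite signs, so the correlation flips sign: ρ(Y, A) = −ρ(W, V) = -0.42.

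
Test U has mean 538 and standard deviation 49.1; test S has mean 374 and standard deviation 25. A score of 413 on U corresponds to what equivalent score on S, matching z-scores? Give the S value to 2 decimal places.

S = 310.35

z = (413 − 538)/49.1 ≈ -2.5458.
S = 374 + z·25 = 374 + (413 − 538)·25/49.1 ≈ 310.35.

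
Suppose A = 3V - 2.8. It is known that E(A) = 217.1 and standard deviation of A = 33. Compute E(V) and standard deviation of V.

From A = 3V - 2.8: E(A) = a·E(V) + b, so E(V) = (E(A) − b)/a = (217.1 − (-2.8))/3 = 73.3.
standard deviation of A = |a|·standard deviation of V, so standard deviation of V = 33/|3| = 11.

E(V) = 73.3, standard deviation of V = 11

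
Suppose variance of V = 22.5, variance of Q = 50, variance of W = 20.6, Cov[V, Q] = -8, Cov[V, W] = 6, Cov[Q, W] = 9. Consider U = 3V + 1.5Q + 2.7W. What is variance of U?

variance of U = a²·variance of V + b²·variance of Q + c²·variance of W + 2ab·Cov[V, Q] + 2ac·Cov[V, W] + 2bc·Cov[Q, W], with a = 3, b = 1.5, c = 2.7.
= 202.5 + 112.5 + 150.174 + (-72) + 97.2 + 72.9
= 563.274.

variance of U = 563.274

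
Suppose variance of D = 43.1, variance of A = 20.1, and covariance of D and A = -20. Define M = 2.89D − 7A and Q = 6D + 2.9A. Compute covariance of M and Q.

covariance of M and Q = 1011.704

By bilinearity, covariance of M and Q = ac·variance of D + bd·variance of A + (ad+bc)·covariance of D and A, with a=2.89, b=-7, c=6, d=2.9.
ac·variance of D = 2.89·6·43.1 = 747.354
bd·variance of A = (-7)·2.9·20.1 = -408.03
(ad+bc)·covariance of D and A = (-33.619)·(-20) = 672.38
covariance of M and Q = 747.354 + (-408.03) + 672.38 = 1011.704.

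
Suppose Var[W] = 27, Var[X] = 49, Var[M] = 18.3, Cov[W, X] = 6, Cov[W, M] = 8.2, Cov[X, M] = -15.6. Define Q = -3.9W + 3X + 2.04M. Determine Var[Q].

Var[Q] = a²·Var[W] + b²·Var[X] + c²·Var[M] + 2ab·Cov[W, X] + 2ac·Cov[W, M] + 2bc·Cov[X, M], with a = -3.9, b = 3, c = 2.04.
= 410.67 + 441 + 76.15728 + (-140.4) + (-130.4784) + (-190.944)
= 466.00488.

Var[Q] = 466.00488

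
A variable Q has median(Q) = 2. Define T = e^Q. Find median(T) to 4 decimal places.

median(T) = 7.3891

e^Q is monotone on this domain, so median(T) = exp(2) ≈ 7.3891.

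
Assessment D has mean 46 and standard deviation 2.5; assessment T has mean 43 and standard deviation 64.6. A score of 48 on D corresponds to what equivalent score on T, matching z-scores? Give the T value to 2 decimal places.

z = (48 − 46)/2.5 = 0.8.
T = 43 + z·64.6 = 43 + (48 − 46)·64.6/2.5 = 94.68.

T = 94.68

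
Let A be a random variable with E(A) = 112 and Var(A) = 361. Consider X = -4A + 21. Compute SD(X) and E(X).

X = -4A + 21 is linear with a = -4, b = 21.
SD(A) = √361 = 19.
SD(X) = |a|·SD(A) = |-4|·19 = 76.
E(X) = a·E(A) + b = (-4)·112 + 21 = -427.

SD(X) = 76, E(X) = -427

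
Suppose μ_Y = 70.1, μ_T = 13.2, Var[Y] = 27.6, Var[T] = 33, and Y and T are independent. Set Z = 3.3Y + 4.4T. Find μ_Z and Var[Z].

μ_Z = 289.41, Var[Z] = 939.444

μ_Z = 3.3·μ_Y + 4.4·μ_T = 3.3·70.1 + 4.4·13.2 = 289.41.
Var[Z] = a²·Var[Y] + b²·Var[T] + 2ab·Cov[Y, T] with a = 3.3, b = 4.4.
Independence gives Cov[Y, T] = 0.
= 3.3²·27.6 + 4.4²·33 + 2·3.3·4.4·0
= 300.564 + 638.88 + 0 = 939.444.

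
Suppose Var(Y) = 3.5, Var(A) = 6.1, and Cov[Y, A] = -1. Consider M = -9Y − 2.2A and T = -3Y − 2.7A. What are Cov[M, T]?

By bilinearity, Cov[M, T] = ac·Var(Y) + bd·Var(A) + (ad+bc)·Cov[Y, A], with a=-9, b=-2.2, c=-3, d=-2.7.
ac·Var(Y) = (-9)·(-3)·3.5 = 94.5
bd·Var(A) = (-2.2)·(-2.7)·6.1 = 36.234
(ad+bc)·Cov[Y, A] = (30.9)·(-1) = -30.9
Cov[M, T] = 94.5 + 36.234 + (-30.9) = 99.834.

Cov[M, T] = 99.834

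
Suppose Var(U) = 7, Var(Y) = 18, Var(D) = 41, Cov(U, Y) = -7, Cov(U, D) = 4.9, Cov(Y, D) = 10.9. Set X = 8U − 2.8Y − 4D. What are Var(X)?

Var(X) = a²·Var(U) + b²·Var(Y) + c²·Var(D) + 2ab·Cov(U, Y) + 2ac·Cov(U, D) + 2bc·Cov(Y, D), with a = 8, b = -2.8, c = -4.
= 448 + 141.12 + 656 + 313.6 + (-313.6) + 244.16
= 1489.28.

Var(X) = 1489.28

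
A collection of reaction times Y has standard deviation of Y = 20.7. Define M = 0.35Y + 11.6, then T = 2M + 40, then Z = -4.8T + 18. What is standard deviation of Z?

standard deviation of Z = 69.552

standard deviation of M = |0.35|·20.7 = 7.245.
standard deviation of T = |2|·7.245 = 14.49.
standard deviation of Z = |-4.8|·14.49 = 69.552.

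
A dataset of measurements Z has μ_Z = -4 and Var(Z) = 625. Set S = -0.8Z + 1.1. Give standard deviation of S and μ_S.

S = -0.8Z + 1.1 is linear with a = -0.8, b = 1.1.
standard deviation of Z = √625 = 25.
standard deviation of S = |a|·standard deviation of Z = |-0.8|·25 = 20.
μ_S = a·μ_Z + b = (-0.8)·(-4) + 1.1 = 4.3.

standard deviation of S = 20, μ_S = 4.3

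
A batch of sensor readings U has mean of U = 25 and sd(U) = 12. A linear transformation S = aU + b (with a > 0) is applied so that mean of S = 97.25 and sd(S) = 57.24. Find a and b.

a = 4.77, b = -22

sd(S) = a·sd(U) (a > 0), so a = 57.24/12 = 4.77.
mean of S = a·mean of U + b, so b = 97.25 − 4.77·25 = -22.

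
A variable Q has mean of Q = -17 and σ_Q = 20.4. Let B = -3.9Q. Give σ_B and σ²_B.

B = -3.9Q is linear with a = -3.9, b = 0.
σ_B = |a|·σ_Q = |-3.9|·20.4 = 79.56.
σ²_Q = 20.4² = 416.16.
σ²_B = a²·σ²_Q = (-3.9)²·416.16 = 6329.7936.

σ_B = 79.56, σ²_B = 6329.7936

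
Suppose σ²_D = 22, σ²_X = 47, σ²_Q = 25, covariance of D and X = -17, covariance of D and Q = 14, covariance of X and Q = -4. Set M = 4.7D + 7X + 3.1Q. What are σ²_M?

σ²_M = a²·σ²_D + b²·σ²_X + c²·σ²_Q + 2ab·covariance of D and X + 2ac·covariance of D and Q + 2bc·covariance of X and Q, with a = 4.7, b = 7, c = 3.1.
= 485.98 + 2303 + 240.25 + (-1118.6) + 407.96 + (-173.6)
= 2144.99.

σ²_M = 2144.99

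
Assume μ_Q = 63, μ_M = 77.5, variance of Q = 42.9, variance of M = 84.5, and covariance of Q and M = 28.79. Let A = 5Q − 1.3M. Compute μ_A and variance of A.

μ_A = 214.25, variance of A = 841.035

μ_A = 5·μ_Q + (-1.3)·μ_M = 5·63 + (-1.3)·77.5 = 214.25.
variance of A = a²·variance of Q + b²·variance of M + 2ab·covariance of Q and M with a = 5, b = -1.3.
= 5²·42.9 + (-1.3)²·84.5 + 2·5·(-1.3)·28.79
= 1072.5 + 142.805 + (-374.27) = 841.035.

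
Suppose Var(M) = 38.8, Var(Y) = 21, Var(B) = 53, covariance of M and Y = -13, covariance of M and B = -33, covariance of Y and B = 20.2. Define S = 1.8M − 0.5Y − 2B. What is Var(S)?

Var(S) = 644.362

Var(S) = a²·Var(M) + b²·Var(Y) + c²·Var(B) + 2ab·covariance of M and Y + 2ac·covariance of M and B + 2bc·covariance of Y and B, with a = 1.8, b = -0.5, c = -2.
= 125.712 + 5.25 + 212 + 23.4 + 237.6 + 40.4
= 644.362.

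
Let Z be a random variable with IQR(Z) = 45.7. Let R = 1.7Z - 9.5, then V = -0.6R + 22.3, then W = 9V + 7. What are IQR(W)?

IQR(R) = |1.7|·45.7 = 77.69.
IQR(V) = |-0.6|·77.69 = 46.614.
IQR(W) = |9|·46.614 = 419.526.

IQR(W) = 419.526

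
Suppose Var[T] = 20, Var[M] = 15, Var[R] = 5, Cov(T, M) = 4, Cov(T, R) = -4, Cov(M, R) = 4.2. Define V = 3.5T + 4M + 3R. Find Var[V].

Var[V] = a²·Var[T] + b²·Var[M] + c²·Var[R] + 2ab·Cov(T, M) + 2ac·Cov(T, R) + 2bc·Cov(M, R), with a = 3.5, b = 4, c = 3.
= 245 + 240 + 45 + 112 + (-84) + 100.8
= 658.8.

Var[V] = 658.8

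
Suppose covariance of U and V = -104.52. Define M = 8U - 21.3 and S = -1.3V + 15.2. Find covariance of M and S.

covariance of M and S = a·c·covariance of U and V = 8·(-1.3)·(-104.52) = 1087.008. Additive constants drop out.

covariance of M and S = 1087.008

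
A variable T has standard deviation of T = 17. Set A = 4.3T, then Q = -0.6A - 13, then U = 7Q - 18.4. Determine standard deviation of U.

standard deviation of U = 307.02

standard deviation of A = |4.3|·17 = 73.1.
standard deviation of Q = |-0.6|·73.1 = 43.86.
standard deviation of U = |7|·43.86 = 307.02.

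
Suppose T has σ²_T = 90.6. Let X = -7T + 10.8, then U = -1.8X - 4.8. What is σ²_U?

σ²_X = (-7)²·90.6 = 4439.4.
σ²_U = (-1.8)²·4439.4 = 14383.656.

σ²_U = 14383.656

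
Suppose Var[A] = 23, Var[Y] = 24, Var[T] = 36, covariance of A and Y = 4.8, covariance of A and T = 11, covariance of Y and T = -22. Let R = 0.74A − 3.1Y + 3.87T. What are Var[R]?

Var[R] = a²·Var[A] + b²·Var[Y] + c²·Var[T] + 2ab·covariance of A and Y + 2ac·covariance of A and T + 2bc·covariance of Y and T, with a = 0.74, b = -3.1, c = 3.87.
= 12.5948 + 230.64 + 539.1684 + (-22.0224) + 63.0036 + 527.868
= 1351.2524.

Var[R] = 1351.2524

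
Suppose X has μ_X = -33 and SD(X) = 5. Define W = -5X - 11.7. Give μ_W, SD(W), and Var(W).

μ_W = 153.3, SD(W) = 25, Var(W) = 625

W = -5X - 11.7 is linear with a = -5, b = -11.7.
μ_W = a·μ_X + b = (-5)·(-33) + (-11.7) = 153.3.
SD(W) = |a|·SD(X) = |-5|·5 = 25.
Var(X) = 5² = 25.
Var(W) = a²·Var(X) = (-5)²·25 = 625 (the additive constant -11.7 does not affect variance).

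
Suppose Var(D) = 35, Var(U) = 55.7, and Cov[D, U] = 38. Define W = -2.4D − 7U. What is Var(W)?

Var(W) = 4207.7

Var(W) = a²·Var(D) + b²·Var(U) + 2ab·Cov[D, U] with a = -2.4, b = -7.
= (-2.4)²·35 + (-7)²·55.7 + 2·(-2.4)·(-7)·38
= 201.6 + 2729.3 + 1276.8 = 4207.7.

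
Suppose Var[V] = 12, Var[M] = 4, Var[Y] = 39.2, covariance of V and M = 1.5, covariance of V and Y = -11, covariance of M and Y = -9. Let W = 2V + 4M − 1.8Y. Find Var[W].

Var[W] = a²·Var[V] + b²·Var[M] + c²·Var[Y] + 2ab·covariance of V and M + 2ac·covariance of V and Y + 2bc·covariance of M and Y, with a = 2, b = 4, c = -1.8.
= 48 + 64 + 127.008 + 24 + 79.2 + 129.6
= 471.808.

Var[W] = 471.808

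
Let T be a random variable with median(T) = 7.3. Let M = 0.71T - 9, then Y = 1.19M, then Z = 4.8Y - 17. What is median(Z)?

median(M) = 0.71·7.3 + (-9) = -3.817.
median(Y) = 1.19·(-3.817) = -4.54223.
median(Z) = 4.8·(-4.54223) + (-17) = -38.802704.

median(Z) = -38.802704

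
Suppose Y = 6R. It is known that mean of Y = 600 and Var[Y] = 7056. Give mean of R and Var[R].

mean of R = 100, Var[R] = 196

From Y = 6R: mean of Y = a·mean of R + b, so mean of R = (mean of Y − b)/a = (600 − 0)/6 = 100.
Var[Y] = a²·Var[R], so Var[R] = 7056/6² = 196.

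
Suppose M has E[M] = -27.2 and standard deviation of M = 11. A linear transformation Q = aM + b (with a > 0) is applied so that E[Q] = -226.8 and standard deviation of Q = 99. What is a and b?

standard deviation of Q = a·standard deviation of M (a > 0), so a = 99/11 = 9.
E[Q] = a·E[M] + b, so b = -226.8 − 9·(-27.2) = 18.

a = 9, b = 18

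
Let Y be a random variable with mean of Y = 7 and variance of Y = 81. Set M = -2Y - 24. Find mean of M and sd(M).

M = -2Y - 24 is linear with a = -2, b = -24.
mean of M = a·mean of Y + b = (-2)·7 + (-24) = -38.
sd(Y) = √81 = 9.
sd(M) = |a|·sd(Y) = |-2|·9 = 18.

mean of M = -38, sd(M) = 18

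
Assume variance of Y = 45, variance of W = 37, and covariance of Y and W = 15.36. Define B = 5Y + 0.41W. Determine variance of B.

variance of B = 1194.1957

variance of B = a²·variance of Y + b²·variance of W + 2ab·covariance of Y and W with a = 5, b = 0.41.
= 5²·45 + 0.41²·37 + 2·5·0.41·15.36
= 1125 + 6.2197 + 62.976 = 1194.1957.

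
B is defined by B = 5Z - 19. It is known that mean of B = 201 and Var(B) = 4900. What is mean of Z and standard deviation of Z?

From B = 5Z - 19: mean of B = a·mean of Z + b, so mean of Z = (mean of B − b)/a = (201 − (-19))/5 = 44.
standard deviation of B = √4900 = 70.
standard deviation of B = |a|·standard deviation of Z, so standard deviation of Z = 70/|5| = 14.

mean of Z = 44, standard deviation of Z = 14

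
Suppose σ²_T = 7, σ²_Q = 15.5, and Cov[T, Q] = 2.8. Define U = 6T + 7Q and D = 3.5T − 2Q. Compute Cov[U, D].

By bilinearity, Cov[U, D] = ac·σ²_T + bd·σ²_Q + (ad+bc)·Cov[T, Q], with a=6, b=7, c=3.5, d=-2.
ac·σ²_T = 6·3.5·7 = 147
bd·σ²_Q = 7·(-2)·15.5 = -217
(ad+bc)·Cov[T, Q] = (12.5)·2.8 = 35
Cov[U, D] = 147 + (-217) + 35 = -35.

Cov[U, D] = -35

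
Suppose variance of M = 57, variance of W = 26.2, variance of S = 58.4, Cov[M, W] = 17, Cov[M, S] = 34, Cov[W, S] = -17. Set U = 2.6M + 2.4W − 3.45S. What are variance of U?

variance of U = a²·variance of M + b²·variance of W + c²·variance of S + 2ab·Cov[M, W] + 2ac·Cov[M, S] + 2bc·Cov[W, S], with a = 2.6, b = 2.4, c = -3.45.
= 385.32 + 150.912 + 695.106 + 212.16 + (-609.96) + 281.52
= 1115.058.

variance of U = 1115.058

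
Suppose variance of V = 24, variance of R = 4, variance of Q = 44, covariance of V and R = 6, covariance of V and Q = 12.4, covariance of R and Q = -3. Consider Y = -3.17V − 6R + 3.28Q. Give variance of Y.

variance of Y = 947.00272

variance of Y = a²·variance of V + b²·variance of R + c²·variance of Q + 2ab·covariance of V and R + 2ac·covariance of V and Q + 2bc·covariance of R and Q, with a = -3.17, b = -6, c = 3.28.
= 241.1736 + 144 + 473.3696 + 228.24 + (-257.86048) + 118.08
= 947.00272.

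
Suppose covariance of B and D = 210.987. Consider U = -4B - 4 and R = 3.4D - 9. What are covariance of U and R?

covariance of U and R = a·c·covariance of B and D = (-4)·3.4·210.987 = -2869.4232. Additive constants drop out.

covariance of U and R = -2869.4232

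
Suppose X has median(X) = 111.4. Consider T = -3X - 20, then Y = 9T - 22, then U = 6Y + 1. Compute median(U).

median(T) = (-3)·111.4 + (-20) = -354.2.
median(Y) = 9·(-354.2) + (-22) = -3209.8.
median(U) = 6·(-3209.8) + 1 = -19257.8.

median(U) = -19257.8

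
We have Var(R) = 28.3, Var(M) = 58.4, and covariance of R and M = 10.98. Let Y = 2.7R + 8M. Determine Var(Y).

Var(Y) = 4418.243

Var(Y) = a²·Var(R) + b²·Var(M) + 2ab·covariance of R and M with a = 2.7, b = 8.
= 2.7²·28.3 + 8²·58.4 + 2·2.7·8·10.98
= 206.307 + 3737.6 + 474.336 = 4418.243.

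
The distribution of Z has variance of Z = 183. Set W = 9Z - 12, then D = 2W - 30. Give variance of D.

variance of W = 9²·183 = 14823.
variance of D = 2²·14823 = 59292.

variance of D = 59292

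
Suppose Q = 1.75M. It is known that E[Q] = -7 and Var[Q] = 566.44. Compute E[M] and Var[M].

E[M] = -4, Var[M] = 184.96

From Q = 1.75M: E[Q] = a·E[M] + b, so E[M] = (E[Q] − b)/a = (-7 − 0)/1.75 = -4.
Var[Q] = a²·Var[M], so Var[M] = 566.44/1.75² = 184.96.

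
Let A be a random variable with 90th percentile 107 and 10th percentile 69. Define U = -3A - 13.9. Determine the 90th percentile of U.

90th percentile of U = -220.9

Since a = -3 < 0 the transformation is decreasing, reversing order: the 90th percentile of U corresponds to the 10th percentile of A.
So P_{90}(U) = a·P_{10}(A) + b = (-3)·69 + (-13.9) = -220.9.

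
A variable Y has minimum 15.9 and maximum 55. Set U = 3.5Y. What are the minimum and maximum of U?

a = 3.5 > 0, so min(U) = a·min(Y)+b = 3.5·15.9 = 55.65 and max(U) = 3.5·55 = 192.5.

min(U) = 55.65, max(U) = 192.5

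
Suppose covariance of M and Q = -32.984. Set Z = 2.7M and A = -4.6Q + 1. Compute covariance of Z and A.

covariance of Z and A = a·c·covariance of M and Q = 2.7·(-4.6)·(-32.984) = 409.66128. Additive constants drop out.

covariance of Z and A = 409.66128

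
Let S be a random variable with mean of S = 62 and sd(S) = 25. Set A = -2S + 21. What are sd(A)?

sd(A) = 50

A = -2S + 21 is linear with a = -2, b = 21.
sd(A) = |a|·sd(S) = |-2|·25 = 50.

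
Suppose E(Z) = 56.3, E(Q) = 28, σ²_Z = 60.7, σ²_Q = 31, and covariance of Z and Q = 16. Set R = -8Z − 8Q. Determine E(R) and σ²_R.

E(R) = (-8)·E(Z) + (-8)·E(Q) = (-8)·56.3 + (-8)·28 = -674.4.
σ²_R = a²·σ²_Z + b²·σ²_Q + 2ab·covariance of Z and Q with a = -8, b = -8.
= (-8)²·60.7 + (-8)²·31 + 2·(-8)·(-8)·16
= 3884.8 + 1984 + 2048 = 7916.8.

E(R) = -674.4, σ²_R = 7916.8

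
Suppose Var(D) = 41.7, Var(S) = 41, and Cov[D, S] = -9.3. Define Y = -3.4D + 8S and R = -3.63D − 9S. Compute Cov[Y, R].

Cov[Y, R] = -2451.8466

By bilinearity, Cov[Y, R] = ac·Var(D) + bd·Var(S) + (ad+bc)·Cov[D, S], with a=-3.4, b=8, c=-3.63, d=-9.
ac·Var(D) = (-3.4)·(-3.63)·41.7 = 514.6614
bd·Var(S) = 8·(-9)·41 = -2952
(ad+bc)·Cov[D, S] = (1.56)·(-9.3) = -14.508
Cov[Y, R] = 514.6614 + (-2952) + (-14.508) = -2451.8466.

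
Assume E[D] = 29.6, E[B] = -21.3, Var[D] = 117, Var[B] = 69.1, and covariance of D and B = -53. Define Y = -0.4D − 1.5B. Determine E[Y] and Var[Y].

E[Y] = (-0.4)·E[D] + (-1.5)·E[B] = (-0.4)·29.6 + (-1.5)·(-21.3) = 20.11.
Var[Y] = a²·Var[D] + b²·Var[B] + 2ab·covariance of D and B with a = -0.4, b = -1.5.
= (-0.4)²·117 + (-1.5)²·69.1 + 2·(-0.4)·(-1.5)·(-53)
= 18.72 + 155.475 + (-63.6) = 110.595.

E[Y] = 20.11, Var[Y] = 110.595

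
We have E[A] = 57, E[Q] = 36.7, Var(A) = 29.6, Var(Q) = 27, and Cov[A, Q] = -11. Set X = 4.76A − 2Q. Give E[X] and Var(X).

E[X] = 197.92, Var(X) = 988.10496

E[X] = 4.76·E[A] + (-2)·E[Q] = 4.76·57 + (-2)·36.7 = 197.92.
Var(X) = a²·Var(A) + b²·Var(Q) + 2ab·Cov[A, Q] with a = 4.76, b = -2.
= 4.76²·29.6 + (-2)²·27 + 2·4.76·(-2)·(-11)
= 670.66496 + 108 + 209.44 = 988.10496.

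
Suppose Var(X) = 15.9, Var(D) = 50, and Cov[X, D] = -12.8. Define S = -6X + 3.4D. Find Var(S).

Var(S) = a²·Var(X) + b²·Var(D) + 2ab·Cov[X, D] with a = -6, b = 3.4.
= (-6)²·15.9 + 3.4²·50 + 2·(-6)·3.4·(-12.8)
= 572.4 + 578 + 522.24 = 1672.64.

Var(S) = 1672.64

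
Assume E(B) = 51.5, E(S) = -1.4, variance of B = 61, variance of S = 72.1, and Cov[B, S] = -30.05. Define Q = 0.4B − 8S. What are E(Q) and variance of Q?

E(Q) = 31.8, variance of Q = 4816.48

E(Q) = 0.4·E(B) + (-8)·E(S) = 0.4·51.5 + (-8)·(-1.4) = 31.8.
variance of Q = a²·variance of B + b²·variance of S + 2ab·Cov[B, S] with a = 0.4, b = -8.
= 0.4²·61 + (-8)²·72.1 + 2·0.4·(-8)·(-30.05)
= 9.76 + 4614.4 + 192.32 = 4816.48.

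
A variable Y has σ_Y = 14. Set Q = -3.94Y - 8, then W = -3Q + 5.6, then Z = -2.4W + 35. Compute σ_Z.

σ_Z = 397.152

σ_Q = |-3.94|·14 = 55.16.
σ_W = |-3|·55.16 = 165.48.
σ_Z = |-2.4|·165.48 = 397.152.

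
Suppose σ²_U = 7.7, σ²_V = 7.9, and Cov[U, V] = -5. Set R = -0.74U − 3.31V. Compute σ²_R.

σ²_R = 66.27571

σ²_R = a²·σ²_U + b²·σ²_V + 2ab·Cov[U, V] with a = -0.74, b = -3.31.
= (-0.74)²·7.7 + (-3.31)²·7.9 + 2·(-0.74)·(-3.31)·(-5)
= 4.21652 + 86.55319 + (-24.494) = 66.27571.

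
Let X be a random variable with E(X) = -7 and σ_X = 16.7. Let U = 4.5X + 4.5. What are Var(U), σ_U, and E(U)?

Var(U) = 5647.5225, σ_U = 75.15, E(U) = -27

U = 4.5X + 4.5 is linear with a = 4.5, b = 4.5.
Var(X) = 16.7² = 278.89.
Var(U) = a²·Var(X) = 4.5²·278.89 = 5647.5225 (the additive constant 4.5 does not affect variance).
σ_U = |a|·σ_X = |4.5|·16.7 = 75.15.
E(U) = a·E(X) + b = 4.5·(-7) + 4.5 = -27.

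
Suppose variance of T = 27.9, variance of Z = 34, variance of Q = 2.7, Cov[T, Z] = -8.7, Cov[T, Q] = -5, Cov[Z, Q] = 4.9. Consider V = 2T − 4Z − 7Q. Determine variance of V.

variance of V = a²·variance of T + b²·variance of Z + c²·variance of Q + 2ab·Cov[T, Z] + 2ac·Cov[T, Q] + 2bc·Cov[Z, Q], with a = 2, b = -4, c = -7.
= 111.6 + 544 + 132.3 + 139.2 + 140 + 274.4
= 1341.5.

variance of V = 1341.5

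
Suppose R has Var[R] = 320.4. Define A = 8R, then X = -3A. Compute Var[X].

Var[A] = 8²·320.4 = 20505.6.
Var[X] = (-3)²·20505.6 = 184550.4.

Var[X] = 184550.4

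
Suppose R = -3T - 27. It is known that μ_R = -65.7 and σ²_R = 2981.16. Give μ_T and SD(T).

μ_T = 12.9, SD(T) = 18.2

From R = -3T - 27: μ_R = a·μ_T + b, so μ_T = (μ_R − b)/a = (-65.7 − (-27))/(-3) = 12.9.
SD(R) = √2981.16 = 54.6.
SD(R) = |a|·SD(T), so SD(T) = 54.6/|-3| = 18.2.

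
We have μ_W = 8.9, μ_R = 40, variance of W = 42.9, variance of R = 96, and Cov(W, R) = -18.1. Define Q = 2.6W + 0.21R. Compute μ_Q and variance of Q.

μ_Q = 2.6·μ_W + 0.21·μ_R = 2.6·8.9 + 0.21·40 = 31.54.
variance of Q = a²·variance of W + b²·variance of R + 2ab·Cov(W, R) with a = 2.6, b = 0.21.
= 2.6²·42.9 + 0.21²·96 + 2·2.6·0.21·(-18.1)
= 290.004 + 4.2336 + (-19.7652) = 274.4724.

μ_Q = 31.54, variance of Q = 274.4724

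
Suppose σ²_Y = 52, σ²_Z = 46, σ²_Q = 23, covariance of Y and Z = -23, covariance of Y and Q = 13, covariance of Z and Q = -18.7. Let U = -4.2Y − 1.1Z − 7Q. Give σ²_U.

σ²_U = a²·σ²_Y + b²·σ²_Z + c²·σ²_Q + 2ab·covariance of Y and Z + 2ac·covariance of Y and Q + 2bc·covariance of Z and Q, with a = -4.2, b = -1.1, c = -7.
= 917.28 + 55.66 + 1127 + (-212.52) + 764.4 + (-287.98)
= 2363.84.

σ²_U = 2363.84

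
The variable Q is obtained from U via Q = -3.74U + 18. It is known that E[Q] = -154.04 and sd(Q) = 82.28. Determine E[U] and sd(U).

E[U] = 46, sd(U) = 22

From Q = -3.74U + 18: E[Q] = a·E[U] + b, so E[U] = (E[Q] − b)/a = (-154.04 − 18)/(-3.74) = 46.
sd(Q) = |a|·sd(U), so sd(U) = 82.28/|-3.74| = 22.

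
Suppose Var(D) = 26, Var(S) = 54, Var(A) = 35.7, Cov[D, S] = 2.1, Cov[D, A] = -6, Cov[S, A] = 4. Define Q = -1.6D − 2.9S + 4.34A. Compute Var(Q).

Var(Q) = 1195.25892

Var(Q) = a²·Var(D) + b²·Var(S) + c²·Var(A) + 2ab·Cov[D, S] + 2ac·Cov[D, A] + 2bc·Cov[S, A], with a = -1.6, b = -2.9, c = 4.34.
= 66.56 + 454.14 + 672.43092 + 19.488 + 83.328 + (-100.688)
= 1195.25892.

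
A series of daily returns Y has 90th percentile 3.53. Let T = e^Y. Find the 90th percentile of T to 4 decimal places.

90th percentile of T = 34.124

e^Y is increasing, so P_{90}(T) = g(P_{90}(Y)) ≈ 34.124.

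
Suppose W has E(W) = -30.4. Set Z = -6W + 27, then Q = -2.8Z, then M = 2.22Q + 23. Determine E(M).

E(M) = -1278.6304

E(Z) = (-6)·(-30.4) + 27 = 209.4.
E(Q) = (-2.8)·209.4 = -586.32.
E(M) = 2.22·(-586.32) + 23 = -1278.6304.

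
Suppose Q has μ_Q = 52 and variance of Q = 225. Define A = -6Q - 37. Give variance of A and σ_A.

A = -6Q - 37 is linear with a = -6, b = -37.
variance of A = a²·variance of Q = (-6)²·225 = 8100 (the additive constant -37 does not affect variance).
σ_Q = √225 = 15.
σ_A = |a|·σ_Q = |-6|·15 = 90.

variance of A = 8100, σ_A = 90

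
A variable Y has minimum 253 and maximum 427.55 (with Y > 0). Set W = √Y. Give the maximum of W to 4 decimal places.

max(W) = 20.6773

√Y is increasing on this domain, so max(W) comes from max(Y) = 427.55: max(W) = √(427.55) ≈ 20.6773.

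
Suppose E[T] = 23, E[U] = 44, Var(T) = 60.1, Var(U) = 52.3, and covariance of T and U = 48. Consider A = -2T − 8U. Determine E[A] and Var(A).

E[A] = (-2)·E[T] + (-8)·E[U] = (-2)·23 + (-8)·44 = -398.
Var(A) = a²·Var(T) + b²·Var(U) + 2ab·covariance of T and U with a = -2, b = -8.
= (-2)²·60.1 + (-8)²·52.3 + 2·(-2)·(-8)·48
= 240.4 + 3347.2 + 1536 = 5123.6.

E[A] = -398, Var(A) = 5123.6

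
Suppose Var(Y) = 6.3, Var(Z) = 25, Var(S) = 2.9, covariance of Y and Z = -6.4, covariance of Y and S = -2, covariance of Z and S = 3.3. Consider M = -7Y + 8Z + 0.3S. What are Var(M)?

Var(M) = a²·Var(Y) + b²·Var(Z) + c²·Var(S) + 2ab·covariance of Y and Z + 2ac·covariance of Y and S + 2bc·covariance of Z and S, with a = -7, b = 8, c = 0.3.
= 308.7 + 1600 + 0.261 + 716.8 + 8.4 + 15.84
= 2650.001.

Var(M) = 2650.001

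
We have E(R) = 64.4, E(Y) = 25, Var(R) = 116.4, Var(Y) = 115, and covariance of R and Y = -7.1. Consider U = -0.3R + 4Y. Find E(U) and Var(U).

E(U) = 80.68, Var(U) = 1867.516

E(U) = (-0.3)·E(R) + 4·E(Y) = (-0.3)·64.4 + 4·25 = 80.68.
Var(U) = a²·Var(R) + b²·Var(Y) + 2ab·covariance of R and Y with a = -0.3, b = 4.
= (-0.3)²·116.4 + 4²·115 + 2·(-0.3)·4·(-7.1)
= 10.476 + 1840 + 17.04 = 1867.516.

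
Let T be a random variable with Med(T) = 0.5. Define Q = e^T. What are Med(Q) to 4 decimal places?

e^T is monotone on this domain, so Med(Q) = exp(0.5) ≈ 1.6487.

Med(Q) = 1.6487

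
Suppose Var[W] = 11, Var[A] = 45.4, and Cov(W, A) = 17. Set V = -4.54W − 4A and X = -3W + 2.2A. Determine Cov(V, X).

Cov(V, X) = -215.496

By bilinearity, Cov(V, X) = ac·Var[W] + bd·Var[A] + (ad+bc)·Cov(W, A), with a=-4.54, b=-4, c=-3, d=2.2.
ac·Var[W] = (-4.54)·(-3)·11 = 149.82
bd·Var[A] = (-4)·2.2·45.4 = -399.52
(ad+bc)·Cov(W, A) = (2.012)·17 = 34.204
Cov(V, X) = 149.82 + (-399.52) + 34.204 = -215.496.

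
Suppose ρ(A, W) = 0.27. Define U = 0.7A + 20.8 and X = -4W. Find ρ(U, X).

ρ(U, X) = -0.27

Linear rescalings preserve |correlation|; the slopes 0.7 and -4 have opposite signs, so the correlation flips sign: ρ(U, X) = −ρ(A, W) = -0.27.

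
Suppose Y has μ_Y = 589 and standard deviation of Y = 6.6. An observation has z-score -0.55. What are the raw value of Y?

Y = 585.37

Y = μ_Y + z·standard deviation of Y = 589 + (-0.55)·6.6 = 585.37.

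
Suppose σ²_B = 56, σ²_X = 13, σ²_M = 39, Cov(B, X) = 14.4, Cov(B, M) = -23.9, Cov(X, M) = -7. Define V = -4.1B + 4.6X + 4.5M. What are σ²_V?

σ²_V = a²·σ²_B + b²·σ²_X + c²·σ²_M + 2ab·Cov(B, X) + 2ac·Cov(B, M) + 2bc·Cov(X, M), with a = -4.1, b = 4.6, c = 4.5.
= 941.36 + 275.08 + 789.75 + (-543.168) + 881.91 + (-289.8)
= 2055.132.

σ²_V = 2055.132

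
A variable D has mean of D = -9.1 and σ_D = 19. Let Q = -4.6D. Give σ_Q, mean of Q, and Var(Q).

σ_Q = 87.4, mean of Q = 41.86, Var(Q) = 7638.76

Q = -4.6D is linear with a = -4.6, b = 0.
σ_Q = |a|·σ_D = |-4.6|·19 = 87.4.
mean of Q = a·mean of D + b = (-4.6)·(-9.1) = 41.86.
Var(D) = 19² = 361.
Var(Q) = a²·Var(D) = (-4.6)²·361 = 7638.76.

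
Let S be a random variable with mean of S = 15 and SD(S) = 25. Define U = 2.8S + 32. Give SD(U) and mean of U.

U = 2.8S + 32 is linear with a = 2.8, b = 32.
SD(U) = |a|·SD(S) = |2.8|·25 = 70.
mean of U = a·mean of S + b = 2.8·15 + 32 = 74.

SD(U) = 70, mean of U = 74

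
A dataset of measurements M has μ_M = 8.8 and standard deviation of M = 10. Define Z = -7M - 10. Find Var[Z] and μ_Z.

Z = -7M - 10 is linear with a = -7, b = -10.
Var[M] = 10² = 100.
Var[Z] = a²·Var[M] = (-7)²·100 = 4900 (the additive constant -10 does not affect variance).
μ_Z = a·μ_M + b = (-7)·8.8 + (-10) = -71.6.

Var[Z] = 4900, μ_Z = -71.6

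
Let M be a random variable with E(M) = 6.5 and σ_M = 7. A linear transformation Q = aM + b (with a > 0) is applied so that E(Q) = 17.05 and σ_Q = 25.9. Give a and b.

a = 3.7, b = -7

σ_Q = a·σ_M (a > 0), so a = 25.9/7 = 3.7.
E(Q) = a·E(M) + b, so b = 17.05 − 3.7·6.5 = -7.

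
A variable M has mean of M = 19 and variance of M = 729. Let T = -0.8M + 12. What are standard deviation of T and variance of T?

T = -0.8M + 12 is linear with a = -0.8, b = 12.
standard deviation of M = √729 = 27.
standard deviation of T = |a|·standard deviation of M = |-0.8|·27 = 21.6.
variance of T = a²·variance of M = (-0.8)²·729 = 466.56 (the additive constant 12 does not affect variance).

standard deviation of T = 21.6, variance of T = 466.56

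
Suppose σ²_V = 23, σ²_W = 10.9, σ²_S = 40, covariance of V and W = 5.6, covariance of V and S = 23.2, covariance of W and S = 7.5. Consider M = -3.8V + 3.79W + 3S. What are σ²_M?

σ²_M = a²·σ²_V + b²·σ²_W + c²·σ²_S + 2ab·covariance of V and W + 2ac·covariance of V and S + 2bc·covariance of W and S, with a = -3.8, b = 3.79, c = 3.
= 332.12 + 156.56869 + 360 + (-161.3024) + (-528.96) + 170.55
= 328.97629.

σ²_M = 328.97629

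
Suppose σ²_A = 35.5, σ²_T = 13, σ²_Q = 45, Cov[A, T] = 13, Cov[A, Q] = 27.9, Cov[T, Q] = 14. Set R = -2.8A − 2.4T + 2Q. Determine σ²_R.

σ²_R = a²·σ²_A + b²·σ²_T + c²·σ²_Q + 2ab·Cov[A, T] + 2ac·Cov[A, Q] + 2bc·Cov[T, Q], with a = -2.8, b = -2.4, c = 2.
= 278.32 + 74.88 + 180 + 174.72 + (-312.48) + (-134.4)
= 261.04.

σ²_R = 261.04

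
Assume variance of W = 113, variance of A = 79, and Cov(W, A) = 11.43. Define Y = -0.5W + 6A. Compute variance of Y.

variance of Y = a²·variance of W + b²·variance of A + 2ab·Cov(W, A) with a = -0.5, b = 6.
= (-0.5)²·113 + 6²·79 + 2·(-0.5)·6·11.43
= 28.25 + 2844 + (-68.58) = 2803.67.

variance of Y = 2803.67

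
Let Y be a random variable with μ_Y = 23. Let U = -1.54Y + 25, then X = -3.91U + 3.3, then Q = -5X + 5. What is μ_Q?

μ_Q = -215.211

μ_U = (-1.54)·23 + 25 = -10.42.
μ_X = (-3.91)·(-10.42) + 3.3 = 44.0422.
μ_Q = (-5)·44.0422 + 5 = -215.211.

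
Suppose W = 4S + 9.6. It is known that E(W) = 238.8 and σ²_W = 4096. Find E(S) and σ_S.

E(S) = 57.3, σ_S = 16

From W = 4S + 9.6: E(W) = a·E(S) + b, so E(S) = (E(W) − b)/a = (238.8 − 9.6)/4 = 57.3.
σ_W = √4096 = 64.
σ_W = |a|·σ_S, so σ_S = 64/|4| = 16.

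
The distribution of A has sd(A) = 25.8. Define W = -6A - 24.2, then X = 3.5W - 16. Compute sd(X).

sd(X) = 541.8

sd(W) = |-6|·25.8 = 154.8.
sd(X) = |3.5|·154.8 = 541.8.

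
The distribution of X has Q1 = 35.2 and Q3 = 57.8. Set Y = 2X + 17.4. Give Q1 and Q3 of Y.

Q1(Y) = 87.8, Q3(Y) = 133

a = 2 > 0: Q1(Y) = a·Q1(X)+b = 87.8, Q3(Y) = a·Q3(X)+b = 133.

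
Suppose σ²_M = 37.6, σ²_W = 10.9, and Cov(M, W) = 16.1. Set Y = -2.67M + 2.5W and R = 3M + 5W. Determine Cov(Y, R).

Cov(Y, R) = -259.111

By bilinearity, Cov(Y, R) = ac·σ²_M + bd·σ²_W + (ad+bc)·Cov(M, W), with a=-2.67, b=2.5, c=3, d=5.
ac·σ²_M = (-2.67)·3·37.6 = -301.176
bd·σ²_W = 2.5·5·10.9 = 136.25
(ad+bc)·Cov(M, W) = (-5.85)·16.1 = -94.185
Cov(Y, R) = -301.176 + 136.25 + (-94.185) = -259.111.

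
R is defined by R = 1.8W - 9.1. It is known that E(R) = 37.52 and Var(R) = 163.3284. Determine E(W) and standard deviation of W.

From R = 1.8W - 9.1: E(R) = a·E(W) + b, so E(W) = (E(R) − b)/a = (37.52 − (-9.1))/1.8 = 25.9.
standard deviation of R = √163.3284 = 12.78.
standard deviation of R = |a|·standard deviation of W, so standard deviation of W = 12.78/|1.8| = 7.1.

E(W) = 25.9, standard deviation of W = 7.1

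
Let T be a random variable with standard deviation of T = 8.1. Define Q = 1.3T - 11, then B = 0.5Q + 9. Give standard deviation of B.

standard deviation of B = 5.265

standard deviation of Q = |1.3|·8.1 = 10.53.
standard deviation of B = |0.5|·10.53 = 5.265.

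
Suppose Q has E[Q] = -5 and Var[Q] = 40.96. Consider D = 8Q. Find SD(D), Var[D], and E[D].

SD(D) = 51.2, Var[D] = 2621.44, E[D] = -40

D = 8Q is linear with a = 8, b = 0.
SD(Q) = √40.96 = 6.4.
SD(D) = |a|·SD(Q) = |8|·6.4 = 51.2.
Var[D] = a²·Var[Q] = 8²·40.96 = 2621.44.
E[D] = a·E[Q] + b = 8·(-5) = -40.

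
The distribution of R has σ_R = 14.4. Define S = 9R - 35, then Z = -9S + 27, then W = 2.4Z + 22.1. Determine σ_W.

σ_W = 2799.36

σ_S = |9|·14.4 = 129.6.
σ_Z = |-9|·129.6 = 1166.4.
σ_W = |2.4|·1166.4 = 2799.36.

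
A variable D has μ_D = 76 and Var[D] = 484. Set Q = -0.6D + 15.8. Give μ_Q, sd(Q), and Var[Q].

Q = -0.6D + 15.8 is linear with a = -0.6, b = 15.8.
μ_Q = a·μ_D + b = (-0.6)·76 + 15.8 = -29.8.
sd(D) = √484 = 22.
sd(Q) = |a|·sd(D) = |-0.6|·22 = 13.2.
Var[Q] = a²·Var[D] = (-0.6)²·484 = 174.24 (the additive constant 15.8 does not affect variance).

μ_Q = -29.8, sd(Q) = 13.2, Var[Q] = 174.24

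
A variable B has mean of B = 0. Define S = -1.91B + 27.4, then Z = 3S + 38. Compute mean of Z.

mean of S = (-1.91)·0 + 27.4 = 27.4.
mean of Z = 3·27.4 + 38 = 120.2.

mean of Z = 120.2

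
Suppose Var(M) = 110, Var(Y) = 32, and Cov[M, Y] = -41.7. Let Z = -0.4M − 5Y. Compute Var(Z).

Var(Z) = a²·Var(M) + b²·Var(Y) + 2ab·Cov[M, Y] with a = -0.4, b = -5.
= (-0.4)²·110 + (-5)²·32 + 2·(-0.4)·(-5)·(-41.7)
= 17.6 + 800 + (-166.8) = 650.8.

Var(Z) = 650.8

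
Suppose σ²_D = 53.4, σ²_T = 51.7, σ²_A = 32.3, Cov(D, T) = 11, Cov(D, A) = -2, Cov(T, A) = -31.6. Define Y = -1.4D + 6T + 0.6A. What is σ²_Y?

σ²_Y = 1568.532

σ²_Y = a²·σ²_D + b²·σ²_T + c²·σ²_A + 2ab·Cov(D, T) + 2ac·Cov(D, A) + 2bc·Cov(T, A), with a = -1.4, b = 6, c = 0.6.
= 104.664 + 1861.2 + 11.628 + (-184.8) + 3.36 + (-227.52)
= 1568.532.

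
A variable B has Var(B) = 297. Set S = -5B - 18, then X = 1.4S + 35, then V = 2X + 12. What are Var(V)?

Var(S) = (-5)²·297 = 7425.
Var(X) = 1.4²·7425 = 14553.
Var(V) = 2²·14553 = 58212.

Var(V) = 58212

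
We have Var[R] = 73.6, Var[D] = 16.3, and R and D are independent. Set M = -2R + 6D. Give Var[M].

Var[M] = 881.2

Var[M] = a²·Var[R] + b²·Var[D] + 2ab·covariance of R and D with a = -2, b = 6.
Independence gives covariance of R and D = 0.
= (-2)²·73.6 + 6²·16.3 + 2·(-2)·6·0
= 294.4 + 586.8 + 0 = 881.2.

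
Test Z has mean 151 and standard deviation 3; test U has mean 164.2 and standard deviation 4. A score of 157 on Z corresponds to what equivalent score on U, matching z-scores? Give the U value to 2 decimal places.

U = 172.20

z = (157 − 151)/3 = 2.
U = 164.2 + z·4 = 164.2 + (157 − 151)·4/3 = 172.20.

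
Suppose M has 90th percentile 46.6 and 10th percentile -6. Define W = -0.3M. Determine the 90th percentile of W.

Since a = -0.3 < 0 the transformation is decreasing, reversing order: the 90th percentile of W corresponds to the 10th percentile of M.
So P_{90}(W) = a·P_{10}(M) + b = (-0.3)·(-6) = 1.8.

90th percentile of W = 1.8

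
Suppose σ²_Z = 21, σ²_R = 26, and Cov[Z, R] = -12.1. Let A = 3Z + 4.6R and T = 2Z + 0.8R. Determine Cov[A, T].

By bilinearity, Cov[A, T] = ac·σ²_Z + bd·σ²_R + (ad+bc)·Cov[Z, R], with a=3, b=4.6, c=2, d=0.8.
ac·σ²_Z = 3·2·21 = 126
bd·σ²_R = 4.6·0.8·26 = 95.68
(ad+bc)·Cov[Z, R] = (11.6)·(-12.1) = -140.36
Cov[A, T] = 126 + 95.68 + (-140.36) = 81.32.

Cov[A, T] = 81.32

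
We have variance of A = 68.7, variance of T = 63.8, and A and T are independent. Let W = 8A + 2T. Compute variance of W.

variance of W = 4652

variance of W = a²·variance of A + b²·variance of T + 2ab·Cov[A, T] with a = 8, b = 2.
Independence gives Cov[A, T] = 0.
= 8²·68.7 + 2²·63.8 + 2·8·2·0
= 4396.8 + 255.2 + 0 = 4652.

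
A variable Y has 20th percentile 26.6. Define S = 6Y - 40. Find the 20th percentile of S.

20th percentile of S = 119.6

Since a = 6 > 0 the transformation is increasing, so the 20th percentile of S = a·(P_{20} of Y) + b = 6·26.6 + (-40) = 119.6.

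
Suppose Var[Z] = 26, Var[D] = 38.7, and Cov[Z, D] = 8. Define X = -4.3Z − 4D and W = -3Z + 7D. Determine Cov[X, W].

Cov[X, W] = -893

By bilinearity, Cov[X, W] = ac·Var[Z] + bd·Var[D] + (ad+bc)·Cov[Z, D], with a=-4.3, b=-4, c=-3, d=7.
ac·Var[Z] = (-4.3)·(-3)·26 = 335.4
bd·Var[D] = (-4)·7·38.7 = -1083.6
(ad+bc)·Cov[Z, D] = (-18.1)·8 = -144.8
Cov[X, W] = 335.4 + (-1083.6) + (-144.8) = -893.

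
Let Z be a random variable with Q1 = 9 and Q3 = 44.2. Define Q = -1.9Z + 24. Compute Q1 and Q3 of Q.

a = -1.9 < 0 reverses order: Q1(Q) comes from Q3(Z), Q3(Q) from Q1(Z).
Q1(Q) = (-1.9)·44.2 + 24 = -59.98; Q3(Q) = (-1.9)·9 + 24 = 6.9.

Q1(Q) = -59.98, Q3(Q) = 6.9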